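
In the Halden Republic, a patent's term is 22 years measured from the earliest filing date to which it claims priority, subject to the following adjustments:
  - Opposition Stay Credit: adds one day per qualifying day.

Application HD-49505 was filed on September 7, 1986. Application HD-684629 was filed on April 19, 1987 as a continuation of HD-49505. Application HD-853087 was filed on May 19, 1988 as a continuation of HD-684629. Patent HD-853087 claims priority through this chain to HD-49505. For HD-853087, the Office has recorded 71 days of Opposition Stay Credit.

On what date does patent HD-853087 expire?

Earliest priority filing: 7 September 1986.
Base term: 7 September 1986 + 22 years → 7 September 2008.
Opposition Stay Credit: +71 days → 17 November 2008.

2008-11-17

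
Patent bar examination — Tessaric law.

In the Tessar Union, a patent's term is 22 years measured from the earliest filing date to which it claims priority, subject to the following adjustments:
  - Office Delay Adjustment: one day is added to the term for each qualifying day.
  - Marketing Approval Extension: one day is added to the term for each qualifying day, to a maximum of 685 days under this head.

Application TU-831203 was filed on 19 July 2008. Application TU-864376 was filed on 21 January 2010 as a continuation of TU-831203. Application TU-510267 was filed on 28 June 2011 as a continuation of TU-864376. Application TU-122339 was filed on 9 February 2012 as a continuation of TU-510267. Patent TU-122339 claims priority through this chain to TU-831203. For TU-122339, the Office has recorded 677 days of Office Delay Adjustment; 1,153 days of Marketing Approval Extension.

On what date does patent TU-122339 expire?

2034-04-11

Earliest priority filing: 19 July 2008.
Base term: 19 July 2008 + 22 years → 19 July 2030.
Office Delay Adjustment: +677 days → 26 May 2032.
Marketing Approval Extension: 1153 days claimed exceeds the 685-day cap, so +685 days → 11 April 2034.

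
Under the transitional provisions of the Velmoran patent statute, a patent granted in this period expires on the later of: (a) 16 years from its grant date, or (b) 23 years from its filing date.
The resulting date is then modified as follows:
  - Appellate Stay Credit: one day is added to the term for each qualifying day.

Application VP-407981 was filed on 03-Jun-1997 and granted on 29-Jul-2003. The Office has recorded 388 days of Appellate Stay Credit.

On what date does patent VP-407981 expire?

June 26, 2021

(a) grant + 16 years → 29 July 2019.
(b) filing + 23 years → 3 June 2020.
Later of the two: 3 June 2020.
Appellate Stay Credit: +388 days → 26 June 2021.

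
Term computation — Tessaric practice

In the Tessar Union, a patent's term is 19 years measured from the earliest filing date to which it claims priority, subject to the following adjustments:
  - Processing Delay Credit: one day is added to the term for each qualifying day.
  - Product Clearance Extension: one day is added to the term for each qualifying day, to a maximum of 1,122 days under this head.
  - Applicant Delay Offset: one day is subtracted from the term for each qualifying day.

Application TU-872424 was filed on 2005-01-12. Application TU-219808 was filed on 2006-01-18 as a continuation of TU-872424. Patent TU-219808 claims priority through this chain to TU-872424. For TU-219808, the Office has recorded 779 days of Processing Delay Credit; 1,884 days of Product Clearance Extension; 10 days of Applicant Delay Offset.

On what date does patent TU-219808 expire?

Earliest priority filing: 12 January 2005.
Base term: 12 January 2005 + 19 years → 12 January 2024.
Processing Delay Credit: +779 days → 1 March 2026.
Product Clearance Extension: 1884 days claimed exceeds the 1122-day cap, so +1122 days → 27 March 2029.
Applicant Delay Offset: −10 days → 17 March 2029.

2029-03-17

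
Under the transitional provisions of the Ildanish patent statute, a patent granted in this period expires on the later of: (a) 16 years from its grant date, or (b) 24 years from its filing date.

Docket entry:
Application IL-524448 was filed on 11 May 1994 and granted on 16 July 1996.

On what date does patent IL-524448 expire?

2018-05-11

(a) grant + 16 years → 16 July 2012.
(b) filing + 24 years → 11 May 2018.
Later of the two: 11 May 2018.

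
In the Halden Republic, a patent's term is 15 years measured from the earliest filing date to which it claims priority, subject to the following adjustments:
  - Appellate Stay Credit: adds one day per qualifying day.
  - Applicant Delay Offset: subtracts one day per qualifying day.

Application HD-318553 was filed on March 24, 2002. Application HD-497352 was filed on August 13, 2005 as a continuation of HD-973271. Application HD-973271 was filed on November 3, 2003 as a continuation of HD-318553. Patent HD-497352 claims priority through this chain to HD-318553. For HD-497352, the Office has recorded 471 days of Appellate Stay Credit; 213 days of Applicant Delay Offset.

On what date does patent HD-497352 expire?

2017-12-07

Earliest priority filing: 24 March 2002.
Base term: 24 March 2002 + 15 years → 24 March 2017.
Appellate Stay Credit: +471 days → 8 July 2018.
Applicant Delay Offset: −213 days → 7 December 2017.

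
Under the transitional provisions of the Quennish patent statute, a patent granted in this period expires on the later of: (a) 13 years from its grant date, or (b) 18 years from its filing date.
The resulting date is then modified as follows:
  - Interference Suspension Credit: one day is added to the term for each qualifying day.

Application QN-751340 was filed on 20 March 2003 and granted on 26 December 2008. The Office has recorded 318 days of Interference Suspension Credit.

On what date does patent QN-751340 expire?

2022-11-09

(a) grant + 13 years → 26 December 2021.
(b) filing + 18 years → 20 March 2021.
Later of the two: 26 December 2021.
Interference Suspension Credit: +318 days → 9 November 2022.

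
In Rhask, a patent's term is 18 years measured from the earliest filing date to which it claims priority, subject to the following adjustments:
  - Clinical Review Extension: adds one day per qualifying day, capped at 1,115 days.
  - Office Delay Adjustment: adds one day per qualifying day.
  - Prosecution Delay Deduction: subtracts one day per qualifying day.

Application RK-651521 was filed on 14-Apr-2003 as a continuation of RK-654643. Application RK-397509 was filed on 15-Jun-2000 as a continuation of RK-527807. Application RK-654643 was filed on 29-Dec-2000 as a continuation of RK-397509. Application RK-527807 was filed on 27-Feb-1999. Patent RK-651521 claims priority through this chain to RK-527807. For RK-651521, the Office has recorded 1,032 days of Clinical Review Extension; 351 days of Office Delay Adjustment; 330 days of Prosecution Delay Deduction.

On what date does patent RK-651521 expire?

Earliest priority filing: 27 February 1999.
Base term: 27 February 1999 + 18 years → 27 February 2017.
Clinical Review Extension: 1032 days (within the 1115-day cap) → +1032 days → 26 December 2019.
Office Delay Adjustment: +351 days → 11 December 2020.
Prosecution Delay Deduction: −330 days → 16 January 2020.

January 16, 2020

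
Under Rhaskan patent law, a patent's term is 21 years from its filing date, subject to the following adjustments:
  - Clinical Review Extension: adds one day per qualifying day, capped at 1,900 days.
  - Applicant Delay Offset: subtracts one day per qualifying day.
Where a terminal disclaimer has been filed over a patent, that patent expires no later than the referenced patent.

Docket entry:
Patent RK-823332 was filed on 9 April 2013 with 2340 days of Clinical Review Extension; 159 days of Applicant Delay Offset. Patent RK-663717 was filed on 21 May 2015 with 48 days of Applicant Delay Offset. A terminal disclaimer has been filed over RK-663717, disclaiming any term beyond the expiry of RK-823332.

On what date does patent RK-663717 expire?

April 3, 2036

Natural term of RK-663717:
  Base: filing + 21 years → 21 May 2036.
  Applicant Delay Offset: −48 days → 3 April 2036.
Expiry of referenced patent RK-823332:
  Base: filing + 21 years → 9 April 2034.
  Clinical Review Extension: 2340 days claimed exceeds the 1900-day cap, so +1900 days → 22 June 2039.
  Applicant Delay Offset: −159 days → 14 January 2039.
Terminal disclaimer: RK-663717 expires on the earlier of 3 April 2036 and 14 January 2039.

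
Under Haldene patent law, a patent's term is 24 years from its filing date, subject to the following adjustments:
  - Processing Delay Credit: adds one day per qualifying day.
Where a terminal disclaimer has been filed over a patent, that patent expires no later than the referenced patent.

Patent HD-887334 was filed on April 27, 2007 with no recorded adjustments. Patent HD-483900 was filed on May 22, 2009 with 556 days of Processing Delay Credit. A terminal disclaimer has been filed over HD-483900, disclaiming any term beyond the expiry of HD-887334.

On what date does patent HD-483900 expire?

Natural term of HD-483900:
  Base: filing + 24 years → 22 May 2033.
  Processing Delay Credit: +556 days → 29 November 2034.
Expiry of referenced patent HD-887334:
  Base: filing + 24 years → 27 April 2031.
Terminal disclaimer: HD-483900 expires on the earlier of 29 November 2034 and 27 April 2031.

2031-04-27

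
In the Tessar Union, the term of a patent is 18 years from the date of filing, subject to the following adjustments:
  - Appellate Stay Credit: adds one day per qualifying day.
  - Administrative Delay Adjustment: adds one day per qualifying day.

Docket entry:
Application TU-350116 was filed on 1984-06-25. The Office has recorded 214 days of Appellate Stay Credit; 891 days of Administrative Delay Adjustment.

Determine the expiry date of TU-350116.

2005-07-04

Base term: filing date + 18 years → 25 June 2002.
Appellate Stay Credit: +214 days → 25 January 2003.
Administrative Delay Adjustment: +891 days → 4 July 2005.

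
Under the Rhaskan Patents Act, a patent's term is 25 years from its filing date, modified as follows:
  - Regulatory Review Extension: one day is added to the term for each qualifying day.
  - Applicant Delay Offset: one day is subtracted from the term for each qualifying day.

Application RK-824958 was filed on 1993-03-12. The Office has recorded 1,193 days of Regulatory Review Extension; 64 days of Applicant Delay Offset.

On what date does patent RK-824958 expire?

April 14, 2021

Base term: filing date + 25 years → 12 March 2018.
Regulatory Review Extension: +1193 days → 17 June 2021.
Applicant Delay Offset: −64 days → 14 April 2021.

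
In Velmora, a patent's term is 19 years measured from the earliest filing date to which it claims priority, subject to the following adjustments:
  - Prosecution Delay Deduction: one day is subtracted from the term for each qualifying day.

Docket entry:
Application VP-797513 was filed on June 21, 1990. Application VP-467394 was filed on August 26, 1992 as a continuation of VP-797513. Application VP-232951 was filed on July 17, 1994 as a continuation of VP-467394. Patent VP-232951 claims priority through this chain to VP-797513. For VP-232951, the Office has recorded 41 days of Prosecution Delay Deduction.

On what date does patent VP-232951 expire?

2009-05-11

Earliest priority filing: 21 June 1990.
Base term: 21 June 1990 + 19 years → 21 June 2009.
Prosecution Delay Deduction: −41 days → 11 May 2009.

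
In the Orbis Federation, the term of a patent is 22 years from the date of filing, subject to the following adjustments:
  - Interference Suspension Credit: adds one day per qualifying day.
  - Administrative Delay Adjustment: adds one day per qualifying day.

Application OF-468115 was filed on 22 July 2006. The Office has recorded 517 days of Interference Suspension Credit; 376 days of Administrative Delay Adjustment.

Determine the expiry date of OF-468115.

2031-01-01

Base term: filing date + 22 years → 22 July 2028.
Interference Suspension Credit: +517 days → 21 December 2029.
Administrative Delay Adjustment: +376 days → 1 January 2031.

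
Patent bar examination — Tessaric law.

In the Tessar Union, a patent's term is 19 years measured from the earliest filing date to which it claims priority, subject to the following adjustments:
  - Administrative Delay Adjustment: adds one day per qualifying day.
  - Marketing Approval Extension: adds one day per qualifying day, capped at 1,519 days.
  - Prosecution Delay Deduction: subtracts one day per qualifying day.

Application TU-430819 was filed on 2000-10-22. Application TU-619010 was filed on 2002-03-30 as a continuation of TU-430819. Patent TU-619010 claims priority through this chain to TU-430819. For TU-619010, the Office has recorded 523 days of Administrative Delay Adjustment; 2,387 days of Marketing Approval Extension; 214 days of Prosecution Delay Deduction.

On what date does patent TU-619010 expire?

2024-10-23

Earliest priority filing: 22 October 2000.
Base term: 22 October 2000 + 19 years → 22 October 2019.
Administrative Delay Adjustment: +523 days → 28 March 2021.
Marketing Approval Extension: 2387 days claimed exceeds the 1519-day cap, so +1519 days → 25 May 2025.
Prosecution Delay Deduction: −214 days → 23 October 2024.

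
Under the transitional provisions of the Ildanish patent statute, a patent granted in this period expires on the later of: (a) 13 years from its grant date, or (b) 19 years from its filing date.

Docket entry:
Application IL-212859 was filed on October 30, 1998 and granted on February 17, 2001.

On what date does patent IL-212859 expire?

(a) grant + 13 years → 17 February 2014.
(b) filing + 19 years → 30 October 2017.
Later of the two: 30 October 2017.

2017-10-30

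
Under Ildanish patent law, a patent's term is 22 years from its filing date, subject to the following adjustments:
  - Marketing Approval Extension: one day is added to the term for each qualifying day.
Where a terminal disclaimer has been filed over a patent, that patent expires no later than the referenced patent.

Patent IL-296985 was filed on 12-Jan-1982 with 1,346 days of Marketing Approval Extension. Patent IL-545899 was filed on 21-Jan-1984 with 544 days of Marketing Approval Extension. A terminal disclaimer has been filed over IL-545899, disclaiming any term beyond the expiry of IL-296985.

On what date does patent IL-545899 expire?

Natural term of IL-545899:
  Base: filing + 22 years → 21 January 2006.
  Marketing Approval Extension: +544 days → 19 July 2007.
Expiry of referenced patent IL-296985:
  Base: filing + 22 years → 12 January 2004.
  Marketing Approval Extension: +1346 days → 19 September 2007.
Terminal disclaimer: IL-545899 expires on the earlier of 19 July 2007 and 19 September 2007.

2007-07-19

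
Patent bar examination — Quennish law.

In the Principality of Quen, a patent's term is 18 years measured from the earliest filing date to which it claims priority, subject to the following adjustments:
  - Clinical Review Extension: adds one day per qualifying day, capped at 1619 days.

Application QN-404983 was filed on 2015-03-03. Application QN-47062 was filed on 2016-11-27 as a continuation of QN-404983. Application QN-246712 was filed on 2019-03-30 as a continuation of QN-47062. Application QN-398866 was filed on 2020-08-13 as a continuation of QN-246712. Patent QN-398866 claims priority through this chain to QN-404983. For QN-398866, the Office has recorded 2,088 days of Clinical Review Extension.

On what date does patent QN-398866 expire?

2037-08-08

Earliest priority filing: 3 March 2015.
Base term: 3 March 2015 + 18 years → 3 March 2033.
Clinical Review Extension: 2088 days claimed exceeds the 1619-day cap, so +1619 days → 8 August 2037.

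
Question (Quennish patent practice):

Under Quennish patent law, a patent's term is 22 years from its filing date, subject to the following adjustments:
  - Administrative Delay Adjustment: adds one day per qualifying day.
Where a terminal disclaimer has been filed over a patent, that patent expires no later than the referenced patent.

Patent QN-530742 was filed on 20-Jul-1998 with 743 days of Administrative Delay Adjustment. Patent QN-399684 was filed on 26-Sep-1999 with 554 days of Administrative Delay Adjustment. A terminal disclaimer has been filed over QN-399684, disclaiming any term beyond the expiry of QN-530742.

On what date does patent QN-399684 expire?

August 2, 2022

Natural term of QN-399684:
  Base: filing + 22 years → 26 September 2021.
  Administrative Delay Adjustment: +554 days → 3 April 2023.
Expiry of referenced patent QN-530742:
  Base: filing + 22 years → 20 July 2020.
  Administrative Delay Adjustment: +743 days → 2 August 2022.
Terminal disclaimer: QN-399684 expires on the earlier of 3 April 2023 and 2 August 2022.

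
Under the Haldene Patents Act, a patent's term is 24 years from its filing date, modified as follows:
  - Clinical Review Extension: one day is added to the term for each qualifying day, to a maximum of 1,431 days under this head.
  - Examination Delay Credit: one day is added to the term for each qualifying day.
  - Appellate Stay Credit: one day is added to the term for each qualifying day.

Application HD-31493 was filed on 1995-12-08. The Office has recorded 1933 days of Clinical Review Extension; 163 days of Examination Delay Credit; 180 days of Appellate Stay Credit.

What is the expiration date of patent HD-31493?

2024-10-16

Base term: filing date + 24 years → 8 December 2019.
Clinical Review Extension: 1933 days claimed exceeds the 1431-day cap, so +1431 days → 8 November 2023.
Examination Delay Credit: +163 days → 19 April 2024.
Appellate Stay Credit: +180 days → 16 October 2024.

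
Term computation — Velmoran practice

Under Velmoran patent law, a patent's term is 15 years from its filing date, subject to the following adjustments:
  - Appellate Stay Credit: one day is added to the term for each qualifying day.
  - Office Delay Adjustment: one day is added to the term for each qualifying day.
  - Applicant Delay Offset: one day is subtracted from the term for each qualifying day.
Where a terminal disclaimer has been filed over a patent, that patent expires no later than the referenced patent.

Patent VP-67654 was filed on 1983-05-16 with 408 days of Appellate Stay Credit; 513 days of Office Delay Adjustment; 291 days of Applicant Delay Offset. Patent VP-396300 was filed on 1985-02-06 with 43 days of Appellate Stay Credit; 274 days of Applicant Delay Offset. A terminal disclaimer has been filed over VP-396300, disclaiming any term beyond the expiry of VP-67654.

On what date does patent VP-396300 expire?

1999-06-20

Natural term of VP-396300:
  Base: filing + 15 years → 6 February 2000.
  Appellate Stay Credit: +43 days → 20 March 2000.
  Applicant Delay Offset: −274 days → 20 June 1999.
Expiry of referenced patent VP-67654:
  Base: filing + 15 years → 16 May 1998.
  Appellate Stay Credit: +408 days → 28 June 1999.
  Office Delay Adjustment: +513 days → 22 November 2000.
  Applicant Delay Offset: −291 days → 5 February 2000.
Terminal disclaimer: VP-396300 expires on the earlier of 20 June 1999 and 5 February 2000.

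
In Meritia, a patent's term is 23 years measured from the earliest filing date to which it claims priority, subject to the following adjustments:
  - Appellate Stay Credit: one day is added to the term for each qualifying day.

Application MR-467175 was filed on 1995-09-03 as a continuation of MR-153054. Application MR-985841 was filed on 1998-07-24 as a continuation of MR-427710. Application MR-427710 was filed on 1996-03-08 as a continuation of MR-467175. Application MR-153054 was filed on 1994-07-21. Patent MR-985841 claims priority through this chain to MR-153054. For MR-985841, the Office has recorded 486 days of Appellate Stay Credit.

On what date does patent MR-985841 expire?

2018-11-19

Earliest priority filing: 21 July 1994.
Base term: 21 July 1994 + 23 years → 21 July 2017.
Appellate Stay Credit: +486 days → 19 November 2018.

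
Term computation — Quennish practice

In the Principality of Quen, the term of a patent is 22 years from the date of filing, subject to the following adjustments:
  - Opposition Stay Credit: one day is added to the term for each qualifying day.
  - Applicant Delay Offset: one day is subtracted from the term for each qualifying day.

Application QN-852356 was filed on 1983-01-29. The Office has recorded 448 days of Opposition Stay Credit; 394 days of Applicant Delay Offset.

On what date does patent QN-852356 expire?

2005-03-24

Base term: filing date + 22 years → 29 January 2005.
Opposition Stay Credit: +448 days → 22 April 2006.
Applicant Delay Offset: −394 days → 24 March 2005.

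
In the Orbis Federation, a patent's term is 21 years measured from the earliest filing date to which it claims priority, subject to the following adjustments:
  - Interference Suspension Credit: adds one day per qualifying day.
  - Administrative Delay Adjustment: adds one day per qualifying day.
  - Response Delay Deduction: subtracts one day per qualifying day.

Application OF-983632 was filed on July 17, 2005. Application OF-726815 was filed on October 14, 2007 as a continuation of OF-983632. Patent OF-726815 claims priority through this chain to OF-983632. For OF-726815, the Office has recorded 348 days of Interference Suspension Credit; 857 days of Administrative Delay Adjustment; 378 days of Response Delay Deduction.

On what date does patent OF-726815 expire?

October 21, 2028

Earliest priority filing: 17 July 2005.
Base term: 17 July 2005 + 21 years → 17 July 2026.
Interference Suspension Credit: +348 days → 30 June 2027.
Administrative Delay Adjustment: +857 days → 3 November 2029.
Response Delay Deduction: −378 days → 21 October 2028.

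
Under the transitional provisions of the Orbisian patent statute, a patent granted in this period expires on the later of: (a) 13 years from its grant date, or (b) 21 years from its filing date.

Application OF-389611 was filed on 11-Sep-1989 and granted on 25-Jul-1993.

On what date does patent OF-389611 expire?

2010-09-11

(a) grant + 13 years → 25 July 2006.
(b) filing + 21 years → 11 September 2010.
Later of the two: 11 September 2010.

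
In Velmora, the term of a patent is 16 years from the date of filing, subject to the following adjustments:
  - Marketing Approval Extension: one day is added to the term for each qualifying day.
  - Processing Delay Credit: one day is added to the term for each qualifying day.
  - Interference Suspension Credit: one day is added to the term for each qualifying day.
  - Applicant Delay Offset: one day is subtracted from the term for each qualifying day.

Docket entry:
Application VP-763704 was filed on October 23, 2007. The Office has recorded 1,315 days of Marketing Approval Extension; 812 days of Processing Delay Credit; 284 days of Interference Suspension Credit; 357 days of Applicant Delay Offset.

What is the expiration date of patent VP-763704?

2029-06-07

Base term: filing date + 16 years → 23 October 2023.
Marketing Approval Extension: +1315 days → 30 May 2027.
Processing Delay Credit: +812 days → 19 August 2029.
Interference Suspension Credit: +284 days → 30 May 2030.
Applicant Delay Offset: −357 days → 7 June 2029.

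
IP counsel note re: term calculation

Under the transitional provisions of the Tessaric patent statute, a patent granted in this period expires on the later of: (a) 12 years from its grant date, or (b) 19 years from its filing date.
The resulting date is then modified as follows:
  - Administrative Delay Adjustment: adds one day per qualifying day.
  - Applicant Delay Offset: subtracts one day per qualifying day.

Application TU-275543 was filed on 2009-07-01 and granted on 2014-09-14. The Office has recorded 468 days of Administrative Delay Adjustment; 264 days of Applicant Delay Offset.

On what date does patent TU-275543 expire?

January 21, 2029

(a) grant + 12 years → 14 September 2026.
(b) filing + 19 years → 1 July 2028.
Later of the two: 1 July 2028.
Administrative Delay Adjustment: +468 days → 12 October 2029.
Applicant Delay Offset: −264 days → 21 January 2029.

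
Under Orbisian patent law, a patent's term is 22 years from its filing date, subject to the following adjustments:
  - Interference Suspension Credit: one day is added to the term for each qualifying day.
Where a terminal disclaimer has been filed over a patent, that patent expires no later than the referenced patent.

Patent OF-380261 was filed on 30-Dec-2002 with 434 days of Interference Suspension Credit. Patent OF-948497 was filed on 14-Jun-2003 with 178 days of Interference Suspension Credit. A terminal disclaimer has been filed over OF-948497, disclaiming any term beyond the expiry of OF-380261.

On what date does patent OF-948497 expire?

Natural term of OF-948497:
  Base: filing + 22 years → 14 June 2025.
  Interference Suspension Credit: +178 days → 9 December 2025.
Expiry of referenced patent OF-380261:
  Base: filing + 22 years → 30 December 2024.
  Interference Suspension Credit: +434 days → 9 March 2026.
Terminal disclaimer: OF-948497 expires on the earlier of 9 December 2025 and 9 March 2026.

2025-12-09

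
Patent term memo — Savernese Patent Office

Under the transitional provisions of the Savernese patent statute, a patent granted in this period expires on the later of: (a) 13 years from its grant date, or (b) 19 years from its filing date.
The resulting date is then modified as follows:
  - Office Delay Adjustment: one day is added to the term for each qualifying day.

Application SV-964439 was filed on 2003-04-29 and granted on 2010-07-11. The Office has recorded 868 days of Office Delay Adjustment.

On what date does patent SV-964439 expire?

2025-11-25

(a) grant + 13 years → 11 July 2023.
(b) filing + 19 years → 29 April 2022.
Later of the two: 11 July 2023.
Office Delay Adjustment: +868 days → 25 November 2025.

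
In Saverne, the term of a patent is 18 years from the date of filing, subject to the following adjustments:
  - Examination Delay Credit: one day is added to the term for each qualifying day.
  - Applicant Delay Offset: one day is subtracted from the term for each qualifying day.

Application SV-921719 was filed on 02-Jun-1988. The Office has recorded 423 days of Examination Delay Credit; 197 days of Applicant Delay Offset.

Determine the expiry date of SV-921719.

2007-01-14

Base term: filing date + 18 years → 2 June 2006.
Examination Delay Credit: +423 days → 30 July 2007.
Applicant Delay Offset: −197 days → 14 January 2007.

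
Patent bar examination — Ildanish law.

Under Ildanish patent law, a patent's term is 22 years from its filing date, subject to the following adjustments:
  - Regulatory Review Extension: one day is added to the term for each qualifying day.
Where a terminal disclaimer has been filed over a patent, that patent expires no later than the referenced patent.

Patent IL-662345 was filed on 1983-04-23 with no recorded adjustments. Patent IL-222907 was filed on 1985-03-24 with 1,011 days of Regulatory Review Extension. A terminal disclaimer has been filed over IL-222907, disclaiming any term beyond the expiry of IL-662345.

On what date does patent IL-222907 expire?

April 23, 2005

Natural term of IL-222907:
  Base: filing + 22 years → 24 March 2007.
  Regulatory Review Extension: +1011 days → 29 December 2009.
Expiry of referenced patent IL-662345:
  Base: filing + 22 years → 23 April 2005.
Terminal disclaimer: IL-222907 expires on the earlier of 29 December 2009 and 23 April 2005.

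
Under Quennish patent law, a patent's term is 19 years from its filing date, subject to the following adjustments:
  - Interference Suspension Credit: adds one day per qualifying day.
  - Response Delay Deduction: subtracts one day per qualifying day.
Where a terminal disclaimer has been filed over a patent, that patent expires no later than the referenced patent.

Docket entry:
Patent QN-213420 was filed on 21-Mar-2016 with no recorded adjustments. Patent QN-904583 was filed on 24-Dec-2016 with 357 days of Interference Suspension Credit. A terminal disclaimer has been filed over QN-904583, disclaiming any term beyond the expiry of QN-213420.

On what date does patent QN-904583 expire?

2035-03-21

Natural term of QN-904583:
  Base: filing + 19 years → 24 December 2035.
  Interference Suspension Credit: +357 days → 15 December 2036.
Expiry of referenced patent QN-213420:
  Base: filing + 19 years → 21 March 2035.
Terminal disclaimer: QN-904583 expires on the earlier of 15 December 2036 and 21 March 2035.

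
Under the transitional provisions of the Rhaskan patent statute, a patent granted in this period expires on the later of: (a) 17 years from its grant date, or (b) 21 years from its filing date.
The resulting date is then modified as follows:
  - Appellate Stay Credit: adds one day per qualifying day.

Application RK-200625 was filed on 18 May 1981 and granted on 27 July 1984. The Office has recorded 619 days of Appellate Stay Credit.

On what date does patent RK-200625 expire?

2004-01-27

(a) grant + 17 years → 27 July 2001.
(b) filing + 21 years → 18 May 2002.
Later of the two: 18 May 2002.
Appellate Stay Credit: +619 days → 27 January 2004.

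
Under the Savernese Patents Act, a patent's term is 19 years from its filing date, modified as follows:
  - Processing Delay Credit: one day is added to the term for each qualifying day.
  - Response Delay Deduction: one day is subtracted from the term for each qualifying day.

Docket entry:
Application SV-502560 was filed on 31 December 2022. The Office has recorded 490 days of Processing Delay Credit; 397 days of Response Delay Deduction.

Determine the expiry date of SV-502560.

Base term: filing date + 19 years → 31 December 2041.
Processing Delay Credit: +490 days → 5 May 2043.
Response Delay Deduction: −397 days → 3 April 2042.

2042-04-03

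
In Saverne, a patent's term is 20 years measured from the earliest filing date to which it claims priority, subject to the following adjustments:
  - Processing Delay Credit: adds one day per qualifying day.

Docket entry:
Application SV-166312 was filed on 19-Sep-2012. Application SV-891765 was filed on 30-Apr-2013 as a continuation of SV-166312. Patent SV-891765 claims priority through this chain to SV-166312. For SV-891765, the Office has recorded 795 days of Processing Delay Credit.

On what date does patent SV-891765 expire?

2034-11-23

Earliest priority filing: 19 September 2012.
Base term: 19 September 2012 + 20 years → 19 September 2032.
Processing Delay Credit: +795 days → 23 November 2034.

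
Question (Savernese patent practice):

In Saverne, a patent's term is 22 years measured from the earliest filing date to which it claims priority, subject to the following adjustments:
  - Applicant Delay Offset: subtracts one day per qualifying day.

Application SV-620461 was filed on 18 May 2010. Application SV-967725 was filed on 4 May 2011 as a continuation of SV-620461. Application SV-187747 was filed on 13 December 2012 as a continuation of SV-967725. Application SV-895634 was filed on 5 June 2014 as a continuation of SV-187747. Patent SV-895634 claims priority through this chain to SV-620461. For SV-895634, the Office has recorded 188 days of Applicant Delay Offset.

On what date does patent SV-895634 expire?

Earliest priority filing: 18 May 2010.
Base term: 18 May 2010 + 22 years → 18 May 2032.
Applicant Delay Offset: −188 days → 12 November 2031.

2031-11-12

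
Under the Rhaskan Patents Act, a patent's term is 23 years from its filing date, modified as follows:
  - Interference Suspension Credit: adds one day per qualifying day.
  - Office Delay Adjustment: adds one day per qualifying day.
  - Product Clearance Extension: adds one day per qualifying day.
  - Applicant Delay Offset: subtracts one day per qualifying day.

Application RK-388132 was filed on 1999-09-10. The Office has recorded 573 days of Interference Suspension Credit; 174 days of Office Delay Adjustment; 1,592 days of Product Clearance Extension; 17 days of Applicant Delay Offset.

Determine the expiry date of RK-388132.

2029-01-18

Base term: filing date + 23 years → 10 September 2022.
Interference Suspension Credit: +573 days → 5 April 2024.
Office Delay Adjustment: +174 days → 26 September 2024.
Product Clearance Extension: +1592 days → 4 February 2029.
Applicant Delay Offset: −17 days → 18 January 2029.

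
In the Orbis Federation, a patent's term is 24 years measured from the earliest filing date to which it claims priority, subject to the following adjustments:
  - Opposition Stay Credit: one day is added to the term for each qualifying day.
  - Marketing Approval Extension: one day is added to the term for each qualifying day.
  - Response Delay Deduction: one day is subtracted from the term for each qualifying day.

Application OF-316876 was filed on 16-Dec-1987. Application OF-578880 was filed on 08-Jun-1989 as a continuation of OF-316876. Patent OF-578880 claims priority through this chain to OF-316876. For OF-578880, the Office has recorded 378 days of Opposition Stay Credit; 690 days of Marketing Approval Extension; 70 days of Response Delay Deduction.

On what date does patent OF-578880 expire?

Earliest priority filing: 16 December 1987.
Base term: 16 December 1987 + 24 years → 16 December 2011.
Opposition Stay Credit: +378 days → 28 December 2012.
Marketing Approval Extension: +690 days → 18 November 2014.
Response Delay Deduction: −70 days → 9 September 2014.

September 9, 2014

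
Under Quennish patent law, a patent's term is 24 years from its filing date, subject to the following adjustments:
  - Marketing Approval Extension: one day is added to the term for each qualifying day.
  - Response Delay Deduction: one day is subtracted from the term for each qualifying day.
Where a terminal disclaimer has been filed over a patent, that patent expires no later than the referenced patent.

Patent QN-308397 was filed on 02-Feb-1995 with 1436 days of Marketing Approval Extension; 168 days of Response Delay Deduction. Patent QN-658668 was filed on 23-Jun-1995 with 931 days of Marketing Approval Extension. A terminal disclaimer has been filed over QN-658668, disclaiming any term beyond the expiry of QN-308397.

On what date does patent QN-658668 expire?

2022-01-09

Natural term of QN-658668:
  Base: filing + 24 years → 23 June 2019.
  Marketing Approval Extension: +931 days → 9 January 2022.
Expiry of referenced patent QN-308397:
  Base: filing + 24 years → 2 February 2019.
  Marketing Approval Extension: +1436 days → 8 January 2023.
  Response Delay Deduction: −168 days → 24 July 2022.
Terminal disclaimer: QN-658668 expires on the earlier of 9 January 2022 and 24 July 2022.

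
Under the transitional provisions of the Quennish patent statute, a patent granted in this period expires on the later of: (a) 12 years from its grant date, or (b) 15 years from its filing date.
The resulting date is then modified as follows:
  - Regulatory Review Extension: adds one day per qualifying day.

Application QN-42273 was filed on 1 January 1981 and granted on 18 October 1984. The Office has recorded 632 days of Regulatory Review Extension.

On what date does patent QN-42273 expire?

(a) grant + 12 years → 18 October 1996.
(b) filing + 15 years → 1 January 1996.
Later of the two: 18 October 1996.
Regulatory Review Extension: +632 days → 12 July 1998.

1998-07-12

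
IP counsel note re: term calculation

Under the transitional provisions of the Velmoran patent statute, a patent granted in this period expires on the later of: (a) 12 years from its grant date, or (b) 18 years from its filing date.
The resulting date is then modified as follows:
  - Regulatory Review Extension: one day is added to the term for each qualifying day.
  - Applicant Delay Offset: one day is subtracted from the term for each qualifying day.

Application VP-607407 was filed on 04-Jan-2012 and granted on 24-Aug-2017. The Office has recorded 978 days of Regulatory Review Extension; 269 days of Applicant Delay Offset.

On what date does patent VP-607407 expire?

(a) grant + 12 years → 24 August 2029.
(b) filing + 18 years → 4 January 2030.
Later of the two: 4 January 2030.
Regulatory Review Extension: +978 days → 8 September 2032.
Applicant Delay Offset: −269 days → 14 December 2031.

December 14, 2031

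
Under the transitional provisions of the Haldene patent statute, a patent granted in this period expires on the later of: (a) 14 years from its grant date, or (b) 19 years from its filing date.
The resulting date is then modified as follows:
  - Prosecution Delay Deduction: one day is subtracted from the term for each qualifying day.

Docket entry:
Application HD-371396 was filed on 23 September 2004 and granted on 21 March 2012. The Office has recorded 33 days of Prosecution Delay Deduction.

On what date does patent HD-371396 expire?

February 16, 2026

(a) grant + 14 years → 21 March 2026.
(b) filing + 19 years → 23 September 2023.
Later of the two: 21 March 2026.
Prosecution Delay Deduction: −33 days → 16 February 2026.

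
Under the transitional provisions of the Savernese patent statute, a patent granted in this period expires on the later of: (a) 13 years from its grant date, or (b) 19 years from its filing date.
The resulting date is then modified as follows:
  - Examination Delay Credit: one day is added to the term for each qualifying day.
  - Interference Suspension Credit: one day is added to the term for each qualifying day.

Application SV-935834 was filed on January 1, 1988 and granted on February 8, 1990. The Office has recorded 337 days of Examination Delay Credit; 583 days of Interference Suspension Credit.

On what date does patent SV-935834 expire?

2009-07-09

(a) grant + 13 years → 8 February 2003.
(b) filing + 19 years → 1 January 2007.
Later of the two: 1 January 2007.
Examination Delay Credit: +337 days → 4 December 2007.
Interference Suspension Credit: +583 days → 9 July 2009.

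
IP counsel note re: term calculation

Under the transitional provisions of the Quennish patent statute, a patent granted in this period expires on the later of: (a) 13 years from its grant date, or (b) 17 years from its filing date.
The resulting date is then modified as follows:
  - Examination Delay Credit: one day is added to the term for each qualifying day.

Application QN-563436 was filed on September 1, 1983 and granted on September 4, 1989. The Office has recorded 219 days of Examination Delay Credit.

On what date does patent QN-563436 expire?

2003-04-11

(a) grant + 13 years → 4 September 2002.
(b) filing + 17 years → 1 September 2000.
Later of the two: 4 September 2002.
Examination Delay Credit: +219 days → 11 April 2003.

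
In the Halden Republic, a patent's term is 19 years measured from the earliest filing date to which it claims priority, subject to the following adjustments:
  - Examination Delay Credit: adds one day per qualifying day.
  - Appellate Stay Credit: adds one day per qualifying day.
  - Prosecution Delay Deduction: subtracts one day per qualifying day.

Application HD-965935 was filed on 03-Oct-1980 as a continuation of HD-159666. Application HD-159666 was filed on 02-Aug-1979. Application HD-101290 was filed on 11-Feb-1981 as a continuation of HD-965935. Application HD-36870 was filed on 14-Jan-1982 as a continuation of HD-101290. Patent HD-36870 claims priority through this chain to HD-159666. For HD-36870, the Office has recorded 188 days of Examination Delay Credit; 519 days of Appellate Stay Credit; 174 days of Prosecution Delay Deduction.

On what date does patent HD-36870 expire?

Earliest priority filing: 2 August 1979.
Base term: 2 August 1979 + 19 years → 2 August 1998.
Examination Delay Credit: +188 days → 6 February 1999.
Appellate Stay Credit: +519 days → 9 July 2000.
Prosecution Delay Deduction: −174 days → 17 January 2000.

January 17, 2000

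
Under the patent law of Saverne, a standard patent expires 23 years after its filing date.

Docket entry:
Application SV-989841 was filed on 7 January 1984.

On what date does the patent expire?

Filing date + 23 years → 7 January 2007.

January 7, 2007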